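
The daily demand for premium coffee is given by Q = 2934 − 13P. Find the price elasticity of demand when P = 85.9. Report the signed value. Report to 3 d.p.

At P = 85.9, Q = 1817.300.
dQ/dP = −13.
ε = (dQ/dP)(P/Q) = (-13)(85.9/1817.300).
|ε| < 1, so demand is inelastic at this price.

-0.614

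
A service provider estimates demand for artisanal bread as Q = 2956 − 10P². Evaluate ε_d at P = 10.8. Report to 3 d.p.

At P = 10.8, Q = 1789.600.
dQ/dP = −20P = -216.
ε = (dQ/dP)(P/Q) = (-216)(10.8/1789.600).

-1.304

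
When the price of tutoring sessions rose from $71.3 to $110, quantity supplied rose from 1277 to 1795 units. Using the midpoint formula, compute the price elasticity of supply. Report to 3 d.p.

ΔQ = 1795 − 1277 = 518; ΔP = 110 − 71.3 = 38.7.
Midpoints: P̄ = 90.65, Q̄ = 1536.0.
ε_s = (ΔQ/ΔP)(P̄/Q̄) = (518/38.7)(90.65/1536.0).

0.790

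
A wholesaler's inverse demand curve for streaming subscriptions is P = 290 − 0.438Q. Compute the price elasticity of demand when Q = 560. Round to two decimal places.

-0.18

At Q = 560, P = 290 − 0.438(560) = 44.72.
dP/dQ = −0.438, so dQ/dP = 1/(−0.438) = -2.283.
ε = (dQ/dP)(P/Q) = (-2.283)(44.72/560).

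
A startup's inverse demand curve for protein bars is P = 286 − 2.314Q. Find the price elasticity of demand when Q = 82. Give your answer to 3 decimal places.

-0.507

At Q = 82, P = 286 − 2.314(82) = 96.25.
dP/dQ = −2.314, so dQ/dP = 1/(−2.314) = -0.432.
ε = (dQ/dP)(P/Q) = (-0.432)(96.25/82).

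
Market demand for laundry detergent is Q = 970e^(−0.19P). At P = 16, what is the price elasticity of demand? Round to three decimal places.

-3.040

At P = 16, Q = 46.400.
dQ/dP = −0.19·970e^(−0.19P) = −0.19Q = -8.816.
ε = (dQ/dP)(P/Q) = (-8.816)(16/46.400).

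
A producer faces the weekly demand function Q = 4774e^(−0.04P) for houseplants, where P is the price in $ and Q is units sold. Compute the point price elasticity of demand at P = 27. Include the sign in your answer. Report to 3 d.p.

At P = 27, Q = 1621.229.
dQ/dP = −0.04·4774e^(−0.04P) = −0.04Q = -64.849.
ε = (dQ/dP)(P/Q) = (-64.849)(27/1621.229).

-1.080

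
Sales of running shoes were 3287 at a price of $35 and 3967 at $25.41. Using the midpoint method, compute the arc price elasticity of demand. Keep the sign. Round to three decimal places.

ΔQ = 3967 − 3287 = 680; ΔP = 25.41 − 35 = -9.59.
Midpoints: P̄ = 30.20, Q̄ = 3627.0.
ε = (ΔQ/ΔP)(P̄/Q̄) = (680/-9.59)(30.20/3627.0).

-0.591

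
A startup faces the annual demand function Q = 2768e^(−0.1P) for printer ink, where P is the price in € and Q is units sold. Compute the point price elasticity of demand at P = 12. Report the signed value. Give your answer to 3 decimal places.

At P = 12, Q = 833.706.
dQ/dP = −0.1·2768e^(−0.1P) = −0.1Q = -83.371.
ε = (dQ/dP)(P/Q) = (-83.371)(12/833.706).

-1.200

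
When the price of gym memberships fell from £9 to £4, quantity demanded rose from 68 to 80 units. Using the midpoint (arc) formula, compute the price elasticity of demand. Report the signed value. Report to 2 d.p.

ΔQ = 80 − 68 = 12; ΔP = 4 − 9 = -5.
Midpoints: P̄ = 6.50, Q̄ = 74.0.
ε = (ΔQ/ΔP)(P̄/Q̄) = (12/-5)(6.50/74.0).

-0.21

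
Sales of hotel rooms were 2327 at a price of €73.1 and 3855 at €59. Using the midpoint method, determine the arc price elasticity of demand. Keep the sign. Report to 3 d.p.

ΔQ = 3855 − 2327 = 1528; ΔP = 59 − 73.1 = -14.1.
Midpoints: P̄ = 66.05, Q̄ = 3091.0.
ε = (ΔQ/ΔP)(P̄/Q̄) = (1528/-14.1)(66.05/3091.0).

-2.316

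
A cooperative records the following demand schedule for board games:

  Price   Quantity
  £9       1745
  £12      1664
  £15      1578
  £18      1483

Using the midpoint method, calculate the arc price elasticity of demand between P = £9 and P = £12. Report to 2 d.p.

-0.17

At P = 9, Q = 1745; at P = 12, Q = 1664.
ΔQ = -81, ΔP = 3. Midpoints: P̄ = 10.50, Q̄ = 1704.5.
ε = (ΔQ/ΔP)(P̄/Q̄) = (-81/3)(10.50/1704.5).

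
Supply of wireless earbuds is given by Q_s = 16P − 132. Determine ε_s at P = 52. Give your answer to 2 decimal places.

At P = 52, Q_s = 700.
dQ_s/dP = 16.
ε_s = (dQ_s/dP)(P/Q_s) = (16)(52/700).

1.19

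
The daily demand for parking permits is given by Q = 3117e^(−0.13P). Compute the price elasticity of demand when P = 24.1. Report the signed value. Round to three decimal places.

At P = 24.1, Q = 135.860.
dQ/dP = −0.13·3117e^(−0.13P) = −0.13Q = -17.662.
ε = (dQ/dP)(P/Q) = (-17.662)(24.1/135.860).

-3.133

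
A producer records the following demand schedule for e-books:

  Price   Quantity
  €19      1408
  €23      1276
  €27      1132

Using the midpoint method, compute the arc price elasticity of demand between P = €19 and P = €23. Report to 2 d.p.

At P = 19, Q = 1408; at P = 23, Q = 1276.
ΔQ = -132, ΔP = 4. Midpoints: P̄ = 21.00, Q̄ = 1342.0.
ε = (ΔQ/ΔP)(P̄/Q̄) = (-132/4)(21.00/1342.0).

-0.52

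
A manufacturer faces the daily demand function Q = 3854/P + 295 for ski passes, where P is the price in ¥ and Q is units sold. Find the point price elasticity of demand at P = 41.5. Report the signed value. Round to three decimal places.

-0.239

At P = 41.5, Q = 387.867.
dQ/dP = −3854/P² = -2.238.
ε = (dQ/dP)(P/Q) = (-2.238)(41.5/387.867).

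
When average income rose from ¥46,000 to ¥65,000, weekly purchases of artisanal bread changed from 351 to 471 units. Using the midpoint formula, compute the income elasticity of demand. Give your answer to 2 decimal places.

0.85

ΔQ = 120, ΔI = 19000. Midpoints: Ī = 55,500, Q̄ = 411.0.
ε_I = (ΔQ/ΔI)(Ī/Q̄) = (120/19000)(55500/411.0).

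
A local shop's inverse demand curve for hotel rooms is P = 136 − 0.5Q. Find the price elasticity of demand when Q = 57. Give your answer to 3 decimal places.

-3.772

At Q = 57, P = 136 − 0.5(57) = 107.50.
dP/dQ = −0.5, so dQ/dP = 1/(−0.5) = -2.000.
ε = (dQ/dP)(P/Q) = (-2.000)(107.50/57).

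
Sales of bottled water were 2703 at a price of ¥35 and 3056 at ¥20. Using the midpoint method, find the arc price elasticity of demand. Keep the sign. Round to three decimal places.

ΔQ = 3056 − 2703 = 353; ΔP = 20 − 35 = -15.
Midpoints: P̄ = 27.50, Q̄ = 2879.5.
ε = (ΔQ/ΔP)(P̄/Q̄) = (353/-15)(27.50/2879.5).

-0.225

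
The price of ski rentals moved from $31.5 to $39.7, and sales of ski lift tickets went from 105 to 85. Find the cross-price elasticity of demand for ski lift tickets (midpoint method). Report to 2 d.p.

ΔQ_x = 85 − 105 = -20; ΔP_y = 39.7 − 31.5 = 8.2.
Midpoints: P̄_y = 35.60, Q̄_x = 95.0.
ε_xy = (ΔQ_x/ΔP_y)(P̄_y/Q̄_x) = (-20/8.2)(35.60/95.0).

-0.91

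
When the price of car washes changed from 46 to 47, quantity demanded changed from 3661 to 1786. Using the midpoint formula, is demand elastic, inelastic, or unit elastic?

Arc ε ≈ -32.013.
|ε| = 32.01 > 1.

elastic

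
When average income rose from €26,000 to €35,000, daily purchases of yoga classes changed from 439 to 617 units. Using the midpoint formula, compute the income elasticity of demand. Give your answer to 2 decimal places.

1.14

ΔQ = 178, ΔI = 9000. Midpoints: Ī = 30,500, Q̄ = 528.0.
ε_I = (ΔQ/ΔI)(Ī/Q̄) = (178/9000)(30500/528.0).
ε_I > 0, so the good is normal.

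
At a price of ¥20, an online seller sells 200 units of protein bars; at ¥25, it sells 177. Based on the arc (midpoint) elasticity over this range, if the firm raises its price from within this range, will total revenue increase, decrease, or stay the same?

increase

Arc ε = (-23/5)(22.50/188.5) ≈ -0.549.
|ε| = 0.55 < 1, so demand is inelastic. A price rise therefore raises total revenue.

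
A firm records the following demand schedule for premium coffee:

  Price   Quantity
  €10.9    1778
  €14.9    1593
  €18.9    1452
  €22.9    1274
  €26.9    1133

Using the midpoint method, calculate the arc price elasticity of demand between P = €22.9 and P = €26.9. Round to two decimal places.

-0.73

At P = 22.9, Q = 1274; at P = 26.9, Q = 1133.
ΔQ = -141, ΔP = 4.0. Midpoints: P̄ = 24.90, Q̄ = 1203.5.
ε = (ΔQ/ΔP)(P̄/Q̄) = (-141/4.0)(24.90/1203.5).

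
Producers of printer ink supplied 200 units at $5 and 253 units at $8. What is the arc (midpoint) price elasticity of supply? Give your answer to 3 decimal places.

0.507

ΔQ = 253 − 200 = 53; ΔP = 8 − 5 = 3.
Midpoints: P̄ = 6.50, Q̄ = 226.5.
ε_s = (ΔQ/ΔP)(P̄/Q̄) = (53/3)(6.50/226.5).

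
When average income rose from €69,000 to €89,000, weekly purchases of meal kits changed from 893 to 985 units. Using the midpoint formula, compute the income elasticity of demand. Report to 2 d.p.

ΔQ = 92, ΔI = 20000. Midpoints: Ī = 79,000, Q̄ = 939.0.
ε_I = (ΔQ/ΔI)(Ī/Q̄) = (92/20000)(79000/939.0).
ε_I > 0, so the good is normal.

0.39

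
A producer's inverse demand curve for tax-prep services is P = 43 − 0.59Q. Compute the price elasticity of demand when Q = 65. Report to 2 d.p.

At Q = 65, P = 43 − 0.59(65) = 4.65.
dP/dQ = −0.59, so dQ/dP = 1/(−0.59) = -1.695.
ε = (dQ/dP)(P/Q) = (-1.695)(4.65/65).

-0.12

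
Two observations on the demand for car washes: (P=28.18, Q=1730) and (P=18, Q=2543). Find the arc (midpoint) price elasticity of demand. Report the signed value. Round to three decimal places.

ΔQ = 2543 − 1730 = 813; ΔP = 18 − 28.18 = -10.18.
Midpoints: P̄ = 23.09, Q̄ = 2136.5.
ε = (ΔQ/ΔP)(P̄/Q̄) = (813/-10.18)(23.09/2136.5).

-0.863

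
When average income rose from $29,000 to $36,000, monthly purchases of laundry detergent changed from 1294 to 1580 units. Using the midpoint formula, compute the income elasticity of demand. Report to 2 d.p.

ΔQ = 286, ΔI = 7000. Midpoints: Ī = 32,500, Q̄ = 1437.0.
ε_I = (ΔQ/ΔI)(Ī/Q̄) = (286/7000)(32500/1437.0).

0.92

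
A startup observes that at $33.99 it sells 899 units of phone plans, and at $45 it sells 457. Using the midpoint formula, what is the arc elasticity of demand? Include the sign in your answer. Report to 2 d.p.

-2.34

ΔQ = 457 − 899 = -442; ΔP = 45 − 33.99 = 11.01.
Midpoints: P̄ = 39.50, Q̄ = 678.0.
ε = (ΔQ/ΔP)(P̄/Q̄) = (-442/11.01)(39.50/678.0).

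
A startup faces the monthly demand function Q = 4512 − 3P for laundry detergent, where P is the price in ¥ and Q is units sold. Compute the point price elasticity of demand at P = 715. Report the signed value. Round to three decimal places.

At P = 715, Q = 2367.
dQ/dP = −3.
ε = (dQ/dP)(P/Q) = (-3)(715/2367).

-0.906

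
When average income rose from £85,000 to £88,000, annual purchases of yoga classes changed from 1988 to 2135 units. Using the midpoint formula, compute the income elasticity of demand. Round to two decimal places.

ΔQ = 147, ΔI = 3000. Midpoints: Ī = 86,500, Q̄ = 2061.5.
ε_I = (ΔQ/ΔI)(Ī/Q̄) = (147/3000)(86500/2061.5).
ε_I > 0, so the good is normal.

2.06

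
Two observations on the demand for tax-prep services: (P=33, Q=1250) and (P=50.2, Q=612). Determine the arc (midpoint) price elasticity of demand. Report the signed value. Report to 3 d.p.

-1.657

ΔQ = 612 − 1250 = -638; ΔP = 50.2 − 33 = 17.2.
Midpoints: P̄ = 41.60, Q̄ = 931.0.
ε = (ΔQ/ΔP)(P̄/Q̄) = (-638/17.2)(41.60/931.0).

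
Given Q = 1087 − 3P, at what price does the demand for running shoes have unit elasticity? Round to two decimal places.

181.17

For linear demand Q = a − bP, ε = −bP/(a − bP). |ε| = 1 when bP = a − bP, i.e. P = a/(2b).
P = 1087/(2·3) = 1087/6 = 181.1667.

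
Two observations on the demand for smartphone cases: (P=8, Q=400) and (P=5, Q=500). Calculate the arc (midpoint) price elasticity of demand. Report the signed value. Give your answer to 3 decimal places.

-0.481

ΔQ = 500 − 400 = 100; ΔP = 5 − 8 = -3.
Midpoints: P̄ = 6.50, Q̄ = 450.0.
ε = (ΔQ/ΔP)(P̄/Q̄) = (100/-3)(6.50/450.0).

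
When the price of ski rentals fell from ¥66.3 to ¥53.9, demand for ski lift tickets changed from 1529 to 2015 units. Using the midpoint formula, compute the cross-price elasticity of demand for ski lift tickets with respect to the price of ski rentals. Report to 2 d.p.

-1.33

ΔQ_x = 2015 − 1529 = 486; ΔP_y = 53.9 − 66.3 = -12.4.
Midpoints: P̄_y = 60.10, Q̄_x = 1772.0.
ε_xy = (ΔQ_x/ΔP_y)(P̄_y/Q̄_x) = (486/-12.4)(60.10/1772.0).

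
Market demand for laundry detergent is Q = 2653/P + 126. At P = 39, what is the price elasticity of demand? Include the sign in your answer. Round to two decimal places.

At P = 39, Q = 194.026.
dQ/dP = −2653/P² = -1.744.
ε = (dQ/dP)(P/Q) = (-1.744)(39/194.026).

-0.35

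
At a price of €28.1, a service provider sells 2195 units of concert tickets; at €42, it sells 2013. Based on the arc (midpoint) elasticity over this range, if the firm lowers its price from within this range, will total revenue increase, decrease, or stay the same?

Arc ε = (-182/13.9)(35.05/2104.0) ≈ -0.218.
|ε| = 0.22 < 1, so demand is inelastic. A price cut therefore reduces total revenue.

decrease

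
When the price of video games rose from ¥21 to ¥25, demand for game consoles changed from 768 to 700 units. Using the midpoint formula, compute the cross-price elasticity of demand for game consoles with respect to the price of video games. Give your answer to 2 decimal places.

ΔQ_x = 700 − 768 = -68; ΔP_y = 25 − 21 = 4.
Midpoints: P̄_y = 23.00, Q̄_x = 734.0.
ε_xy = (ΔQ_x/ΔP_y)(P̄_y/Q̄_x) = (-68/4)(23.00/734.0).
ε_xy < 0, so the goods are complements.

-0.53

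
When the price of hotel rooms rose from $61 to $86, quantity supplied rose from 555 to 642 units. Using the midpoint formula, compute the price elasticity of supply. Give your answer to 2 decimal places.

ΔQ = 642 − 555 = 87; ΔP = 86 − 61 = 25.
Midpoints: P̄ = 73.50, Q̄ = 598.5.
ε_s = (ΔQ/ΔP)(P̄/Q̄) = (87/25)(73.50/598.5).

0.43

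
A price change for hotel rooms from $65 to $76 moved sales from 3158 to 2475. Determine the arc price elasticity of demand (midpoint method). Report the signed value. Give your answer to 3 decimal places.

ΔQ = 2475 − 3158 = -683; ΔP = 76 − 65 = 11.
Midpoints: P̄ = 70.50, Q̄ = 2816.5.
ε = (ΔQ/ΔP)(P̄/Q̄) = (-683/11)(70.50/2816.5).

-1.554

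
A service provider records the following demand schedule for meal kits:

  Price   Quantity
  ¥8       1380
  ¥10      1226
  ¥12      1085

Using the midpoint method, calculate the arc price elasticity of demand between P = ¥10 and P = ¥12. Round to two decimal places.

-0.67

At P = 10, Q = 1226; at P = 12, Q = 1085.
ΔQ = -141, ΔP = 2. Midpoints: P̄ = 11.00, Q̄ = 1155.5.
ε = (ΔQ/ΔP)(P̄/Q̄) = (-141/2)(11.00/1155.5).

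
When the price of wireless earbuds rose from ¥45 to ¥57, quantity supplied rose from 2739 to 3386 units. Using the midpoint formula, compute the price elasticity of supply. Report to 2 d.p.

ΔQ = 3386 − 2739 = 647; ΔP = 57 − 45 = 12.
Midpoints: P̄ = 51.00, Q̄ = 3062.5.
ε_s = (ΔQ/ΔP)(P̄/Q̄) = (647/12)(51.00/3062.5).

0.90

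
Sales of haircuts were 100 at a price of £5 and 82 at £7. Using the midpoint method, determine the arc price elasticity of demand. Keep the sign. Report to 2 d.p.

-0.59

ΔQ = 82 − 100 = -18; ΔP = 7 − 5 = 2.
Midpoints: P̄ = 6.00, Q̄ = 91.0.
ε = (ΔQ/ΔP)(P̄/Q̄) = (-18/2)(6.00/91.0).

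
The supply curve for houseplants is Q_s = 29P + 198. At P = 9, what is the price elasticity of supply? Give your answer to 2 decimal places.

At P = 9, Q_s = 459.
dQ_s/dP = 29.
ε_s = (dQ_s/dP)(P/Q_s) = (29)(9/459).

0.57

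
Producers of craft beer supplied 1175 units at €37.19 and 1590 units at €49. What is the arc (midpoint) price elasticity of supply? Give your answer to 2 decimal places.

1.10

ΔQ = 1590 − 1175 = 415; ΔP = 49 − 37.19 = 11.81.
Midpoints: P̄ = 43.09, Q̄ = 1382.5.
ε_s = (ΔQ/ΔP)(P̄/Q̄) = (415/11.81)(43.09/1382.5).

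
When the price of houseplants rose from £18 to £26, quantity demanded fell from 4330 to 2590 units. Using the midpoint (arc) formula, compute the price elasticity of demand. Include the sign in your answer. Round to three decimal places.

ΔQ = 2590 − 4330 = -1740; ΔP = 26 − 18 = 8.
Midpoints: P̄ = 22.00, Q̄ = 3460.0.
ε = (ΔQ/ΔP)(P̄/Q̄) = (-1740/8)(22.00/3460.0).

-1.383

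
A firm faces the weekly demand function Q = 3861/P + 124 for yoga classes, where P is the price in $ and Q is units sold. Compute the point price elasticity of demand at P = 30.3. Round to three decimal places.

At P = 30.3, Q = 251.426.
dQ/dP = −3861/P² = -4.205.
ε = (dQ/dP)(P/Q) = (-4.205)(30.3/251.426).

-0.507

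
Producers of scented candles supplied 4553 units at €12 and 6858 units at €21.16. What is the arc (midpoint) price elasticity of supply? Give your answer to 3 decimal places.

ΔQ = 6858 − 4553 = 2305; ΔP = 21.16 − 12 = 9.16.
Midpoints: P̄ = 16.58, Q̄ = 5705.5.
ε_s = (ΔQ/ΔP)(P̄/Q̄) = (2305/9.16)(16.58/5705.5).

0.731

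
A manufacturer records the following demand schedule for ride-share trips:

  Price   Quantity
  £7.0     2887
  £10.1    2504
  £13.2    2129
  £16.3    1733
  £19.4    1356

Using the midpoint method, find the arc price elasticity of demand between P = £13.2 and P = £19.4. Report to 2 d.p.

At P = 13.2, Q = 2129; at P = 19.4, Q = 1356.
ΔQ = -773, ΔP = 6.2. Midpoints: P̄ = 16.30, Q̄ = 1742.5.
ε = (ΔQ/ΔP)(P̄/Q̄) = (-773/6.2)(16.30/1742.5).

-1.17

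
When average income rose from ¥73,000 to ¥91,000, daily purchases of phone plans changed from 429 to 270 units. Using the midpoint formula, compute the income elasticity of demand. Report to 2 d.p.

ΔQ = -159, ΔI = 18000. Midpoints: Ī = 82,000, Q̄ = 349.5.
ε_I = (ΔQ/ΔI)(Ī/Q̄) = (-159/18000)(82000/349.5).

-2.07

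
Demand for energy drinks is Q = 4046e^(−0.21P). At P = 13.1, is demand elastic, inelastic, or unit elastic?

elastic

Q = 258.394, dQ/dP = -54.263.
ε = (dQ/dP)(P/Q) ≈ -2.751.
|ε| = 2.75 > 1.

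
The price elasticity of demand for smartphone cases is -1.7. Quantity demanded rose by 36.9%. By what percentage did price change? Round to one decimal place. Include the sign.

%ΔP ≈ %ΔQ / ε = (36.9%)/(-1.7) = -21.71%.

-21.7%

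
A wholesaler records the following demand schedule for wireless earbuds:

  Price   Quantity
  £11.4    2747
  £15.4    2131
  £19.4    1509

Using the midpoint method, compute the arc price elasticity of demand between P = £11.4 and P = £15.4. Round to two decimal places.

-0.85

At P = 11.4, Q = 2747; at P = 15.4, Q = 2131.
ΔQ = -616, ΔP = 4.0. Midpoints: P̄ = 13.40, Q̄ = 2439.0.
ε = (ΔQ/ΔP)(P̄/Q̄) = (-616/4.0)(13.40/2439.0).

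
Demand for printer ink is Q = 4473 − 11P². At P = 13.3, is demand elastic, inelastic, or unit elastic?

elastic

Q = 2527.210, dQ/dP = -292.600.
ε = (dQ/dP)(P/Q) ≈ -1.540.
|ε| = 1.54 > 1.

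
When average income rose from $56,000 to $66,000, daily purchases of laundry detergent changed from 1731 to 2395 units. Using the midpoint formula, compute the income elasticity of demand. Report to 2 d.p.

1.96

ΔQ = 664, ΔI = 10000. Midpoints: Ī = 61,000, Q̄ = 2063.0.
ε_I = (ΔQ/ΔI)(Ī/Q̄) = (664/10000)(61000/2063.0).
ε_I > 0, so the good is normal.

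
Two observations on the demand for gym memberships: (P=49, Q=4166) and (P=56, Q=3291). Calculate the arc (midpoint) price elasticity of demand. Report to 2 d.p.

-1.76

ΔQ = 3291 − 4166 = -875; ΔP = 56 − 49 = 7.
Midpoints: P̄ = 52.50, Q̄ = 3728.5.
ε = (ΔQ/ΔP)(P̄/Q̄) = (-875/7)(52.50/3728.5).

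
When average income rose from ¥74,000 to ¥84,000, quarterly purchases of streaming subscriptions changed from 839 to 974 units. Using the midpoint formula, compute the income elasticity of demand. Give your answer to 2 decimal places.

ΔQ = 135, ΔI = 10000. Midpoints: Ī = 79,000, Q̄ = 906.5.
ε_I = (ΔQ/ΔI)(Ī/Q̄) = (135/10000)(79000/906.5).
ε_I > 0, so the good is normal.

1.18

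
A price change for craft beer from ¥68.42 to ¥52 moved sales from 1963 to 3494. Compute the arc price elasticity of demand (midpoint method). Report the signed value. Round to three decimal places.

-2.058

ΔQ = 3494 − 1963 = 1531; ΔP = 52 − 68.42 = -16.42.
Midpoints: P̄ = 60.21, Q̄ = 2728.5.
ε = (ΔQ/ΔP)(P̄/Q̄) = (1531/-16.42)(60.21/2728.5).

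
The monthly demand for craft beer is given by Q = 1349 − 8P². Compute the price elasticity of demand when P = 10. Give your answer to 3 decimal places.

At P = 10, Q = 549.
dQ/dP = −16P = -160.
ε = (dQ/dP)(P/Q) = (-160)(10/549).

-2.914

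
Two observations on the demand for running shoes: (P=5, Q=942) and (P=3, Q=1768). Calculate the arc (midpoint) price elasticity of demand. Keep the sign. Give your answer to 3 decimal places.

ΔQ = 1768 − 942 = 826; ΔP = 3 − 5 = -2.
Midpoints: P̄ = 4.00, Q̄ = 1355.0.
ε = (ΔQ/ΔP)(P̄/Q̄) = (826/-2)(4.00/1355.0).

-1.219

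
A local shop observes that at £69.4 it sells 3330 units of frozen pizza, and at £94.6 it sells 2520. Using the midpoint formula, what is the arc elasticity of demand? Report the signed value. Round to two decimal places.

-0.90

ΔQ = 2520 − 3330 = -810; ΔP = 94.6 − 69.4 = 25.2.
Midpoints: P̄ = 82.00, Q̄ = 2925.0.
ε = (ΔQ/ΔP)(P̄/Q̄) = (-810/25.2)(82.00/2925.0).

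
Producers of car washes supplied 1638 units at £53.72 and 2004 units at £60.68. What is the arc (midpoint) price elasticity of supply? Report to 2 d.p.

1.65

ΔQ = 2004 − 1638 = 366; ΔP = 60.68 − 53.72 = 6.96.
Midpoints: P̄ = 57.20, Q̄ = 1821.0.
ε_s = (ΔQ/ΔP)(P̄/Q̄) = (366/6.96)(57.20/1821.0).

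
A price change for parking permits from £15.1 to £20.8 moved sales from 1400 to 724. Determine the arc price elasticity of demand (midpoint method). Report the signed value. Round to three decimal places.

-2.005

ΔQ = 724 − 1400 = -676; ΔP = 20.8 − 15.1 = 5.7.
Midpoints: P̄ = 17.95, Q̄ = 1062.0.
ε = (ΔQ/ΔP)(P̄/Q̄) = (-676/5.7)(17.95/1062.0).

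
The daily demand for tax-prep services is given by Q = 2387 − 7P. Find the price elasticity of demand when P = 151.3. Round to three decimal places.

At P = 151.3, Q = 1327.900.
dQ/dP = −7.
ε = (dQ/dP)(P/Q) = (-7)(151.3/1327.900).

-0.798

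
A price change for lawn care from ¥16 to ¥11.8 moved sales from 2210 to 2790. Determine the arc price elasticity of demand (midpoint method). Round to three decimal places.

ΔQ = 2790 − 2210 = 580; ΔP = 11.8 − 16 = -4.2.
Midpoints: P̄ = 13.90, Q̄ = 2500.0.
ε = (ΔQ/ΔP)(P̄/Q̄) = (580/-4.2)(13.90/2500.0).

-0.768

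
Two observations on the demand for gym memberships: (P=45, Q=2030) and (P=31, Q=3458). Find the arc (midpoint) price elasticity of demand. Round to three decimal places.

ΔQ = 3458 − 2030 = 1428; ΔP = 31 − 45 = -14.
Midpoints: P̄ = 38.00, Q̄ = 2744.0.
ε = (ΔQ/ΔP)(P̄/Q̄) = (1428/-14)(38.00/2744.0).

-1.413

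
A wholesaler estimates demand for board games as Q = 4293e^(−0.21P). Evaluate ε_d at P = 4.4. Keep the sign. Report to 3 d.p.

-0.924

At P = 4.4, Q = 1704.013.
dQ/dP = −0.21·4293e^(−0.21P) = −0.21Q = -357.843.
ε = (dQ/dP)(P/Q) = (-357.843)(4.4/1704.013).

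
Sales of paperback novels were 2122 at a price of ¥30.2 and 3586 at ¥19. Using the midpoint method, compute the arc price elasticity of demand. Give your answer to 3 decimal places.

ΔQ = 3586 − 2122 = 1464; ΔP = 19 − 30.2 = -11.2.
Midpoints: P̄ = 24.60, Q̄ = 2854.0.
ε = (ΔQ/ΔP)(P̄/Q̄) = (1464/-11.2)(24.60/2854.0).

-1.127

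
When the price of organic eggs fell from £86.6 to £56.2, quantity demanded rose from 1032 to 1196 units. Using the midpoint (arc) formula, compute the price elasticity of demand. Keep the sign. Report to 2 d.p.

ΔQ = 1196 − 1032 = 164; ΔP = 56.2 − 86.6 = -30.4.
Midpoints: P̄ = 71.40, Q̄ = 1114.0.
ε = (ΔQ/ΔP)(P̄/Q̄) = (164/-30.4)(71.40/1114.0).

-0.35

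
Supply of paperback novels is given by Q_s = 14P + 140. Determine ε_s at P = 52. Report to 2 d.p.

At P = 52, Q_s = 868.
dQ_s/dP = 14.
ε_s = (dQ_s/dP)(P/Q_s) = (14)(52/868).

0.84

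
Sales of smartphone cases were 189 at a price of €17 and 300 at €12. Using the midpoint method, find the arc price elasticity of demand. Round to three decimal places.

-1.317

ΔQ = 300 − 189 = 111; ΔP = 12 − 17 = -5.
Midpoints: P̄ = 14.50, Q̄ = 244.5.
ε = (ΔQ/ΔP)(P̄/Q̄) = (111/-5)(14.50/244.5).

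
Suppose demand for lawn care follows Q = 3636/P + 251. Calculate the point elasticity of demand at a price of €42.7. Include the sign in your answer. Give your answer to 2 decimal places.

-0.25

At P = 42.7, Q = 336.152.
dQ/dP = −3636/P² = -1.994.
ε = (dQ/dP)(P/Q) = (-1.994)(42.7/336.152).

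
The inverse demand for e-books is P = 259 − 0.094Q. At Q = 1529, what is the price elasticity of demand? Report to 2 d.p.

At Q = 1529, P = 259 − 0.094(1529) = 115.27.
dP/dQ = −0.094, so dQ/dP = 1/(−0.094) = -10.638.
ε = (dQ/dP)(P/Q) = (-10.638)(115.27/1529).

-0.80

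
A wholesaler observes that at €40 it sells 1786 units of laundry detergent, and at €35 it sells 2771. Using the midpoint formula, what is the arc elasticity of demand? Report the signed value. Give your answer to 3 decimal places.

-3.242

ΔQ = 2771 − 1786 = 985; ΔP = 35 − 40 = -5.
Midpoints: P̄ = 37.50, Q̄ = 2278.5.
ε = (ΔQ/ΔP)(P̄/Q̄) = (985/-5)(37.50/2278.5).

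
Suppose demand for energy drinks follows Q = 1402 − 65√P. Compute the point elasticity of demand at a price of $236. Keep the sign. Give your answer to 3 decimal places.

-1.238

At P = 236, Q = 403.451.
dQ/dP = −65/(2√P) = -2.116.
ε = (dQ/dP)(P/Q) = (-2.116)(236/403.451).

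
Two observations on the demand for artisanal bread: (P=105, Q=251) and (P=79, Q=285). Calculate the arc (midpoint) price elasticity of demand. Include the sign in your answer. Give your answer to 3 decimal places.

ΔQ = 285 − 251 = 34; ΔP = 79 − 105 = -26.
Midpoints: P̄ = 92.00, Q̄ = 268.0.
ε = (ΔQ/ΔP)(P̄/Q̄) = (34/-26)(92.00/268.0).

-0.449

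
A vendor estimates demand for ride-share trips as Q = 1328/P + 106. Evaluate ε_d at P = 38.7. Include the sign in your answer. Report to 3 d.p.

At P = 38.7, Q = 140.315.
dQ/dP = −1328/P² = -0.887.
ε = (dQ/dP)(P/Q) = (-0.887)(38.7/140.315).

-0.245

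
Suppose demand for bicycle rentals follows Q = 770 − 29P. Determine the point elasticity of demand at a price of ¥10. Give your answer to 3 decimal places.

-0.604

At P = 10, Q = 480.
dQ/dP = −29.
ε = (dQ/dP)(P/Q) = (-29)(10/480).
|ε| < 1, so demand is inelastic at this price.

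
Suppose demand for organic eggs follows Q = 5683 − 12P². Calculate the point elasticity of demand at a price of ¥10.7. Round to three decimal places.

-0.638

At P = 10.7, Q = 4309.120.
dQ/dP = −24P = -256.800.
ε = (dQ/dP)(P/Q) = (-256.800)(10.7/4309.120).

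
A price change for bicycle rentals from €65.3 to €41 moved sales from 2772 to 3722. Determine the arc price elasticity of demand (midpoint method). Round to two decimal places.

-0.64

ΔQ = 3722 − 2772 = 950; ΔP = 41 − 65.3 = -24.3.
Midpoints: P̄ = 53.15, Q̄ = 3247.0.
ε = (ΔQ/ΔP)(P̄/Q̄) = (950/-24.3)(53.15/3247.0).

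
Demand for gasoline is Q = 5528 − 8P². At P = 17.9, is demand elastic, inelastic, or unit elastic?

elastic

Q = 2964.720, dQ/dP = -286.400.
ε = (dQ/dP)(P/Q) ≈ -1.729.
|ε| = 1.73 > 1.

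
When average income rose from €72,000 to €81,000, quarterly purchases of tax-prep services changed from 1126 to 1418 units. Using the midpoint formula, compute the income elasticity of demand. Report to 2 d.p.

ΔQ = 292, ΔI = 9000. Midpoints: Ī = 76,500, Q̄ = 1272.0.
ε_I = (ΔQ/ΔI)(Ī/Q̄) = (292/9000)(76500/1272.0).

1.95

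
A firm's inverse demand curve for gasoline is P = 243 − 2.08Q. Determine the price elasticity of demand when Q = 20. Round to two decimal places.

-4.84

At Q = 20, P = 243 − 2.08(20) = 201.40.
dP/dQ = −2.08, so dQ/dP = 1/(−2.08) = -0.481.
ε = (dQ/dP)(P/Q) = (-0.481)(201.40/20).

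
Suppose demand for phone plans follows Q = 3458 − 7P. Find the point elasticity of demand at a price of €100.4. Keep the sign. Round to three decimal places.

-0.255

At P = 100.4, Q = 2755.200.
dQ/dP = −7.
ε = (dQ/dP)(P/Q) = (-7)(100.4/2755.200).
|ε| < 1, so demand is inelastic at this price.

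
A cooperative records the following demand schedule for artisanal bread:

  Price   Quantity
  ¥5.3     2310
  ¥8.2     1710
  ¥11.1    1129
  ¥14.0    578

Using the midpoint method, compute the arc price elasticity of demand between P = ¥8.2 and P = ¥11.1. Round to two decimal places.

At P = 8.2, Q = 1710; at P = 11.1, Q = 1129.
ΔQ = -581, ΔP = 2.9. Midpoints: P̄ = 9.65, Q̄ = 1419.5.
ε = (ΔQ/ΔP)(P̄/Q̄) = (-581/2.9)(9.65/1419.5).

-1.36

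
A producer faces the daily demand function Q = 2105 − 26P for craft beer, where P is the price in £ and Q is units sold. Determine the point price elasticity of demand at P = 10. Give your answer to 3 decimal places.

At P = 10, Q = 1845.
dQ/dP = −26.
ε = (dQ/dP)(P/Q) = (-26)(10/1845).
|ε| < 1, so demand is inelastic at this price.

-0.141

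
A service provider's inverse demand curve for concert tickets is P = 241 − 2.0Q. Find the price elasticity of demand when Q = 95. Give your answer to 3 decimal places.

At Q = 95, P = 241 − 2.0(95) = 51.00.
dP/dQ = −2.0, so dQ/dP = 1/(−2.0) = -0.500.
ε = (dQ/dP)(P/Q) = (-0.500)(51.00/95).

-0.268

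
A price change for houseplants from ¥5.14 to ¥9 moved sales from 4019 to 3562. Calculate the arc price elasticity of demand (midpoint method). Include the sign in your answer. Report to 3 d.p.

ΔQ = 3562 − 4019 = -457; ΔP = 9 − 5.14 = 3.86.
Midpoints: P̄ = 7.07, Q̄ = 3790.5.
ε = (ΔQ/ΔP)(P̄/Q̄) = (-457/3.86)(7.07/3790.5).

-0.221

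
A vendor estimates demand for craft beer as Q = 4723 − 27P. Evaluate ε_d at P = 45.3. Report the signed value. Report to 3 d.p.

At P = 45.3, Q = 3499.900.
dQ/dP = −27.
ε = (dQ/dP)(P/Q) = (-27)(45.3/3499.900).

-0.349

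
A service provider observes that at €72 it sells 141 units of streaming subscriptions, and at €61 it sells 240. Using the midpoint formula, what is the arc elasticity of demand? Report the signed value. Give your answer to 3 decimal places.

ΔQ = 240 − 141 = 99; ΔP = 61 − 72 = -11.
Midpoints: P̄ = 66.50, Q̄ = 190.5.
ε = (ΔQ/ΔP)(P̄/Q̄) = (99/-11)(66.50/190.5).

-3.142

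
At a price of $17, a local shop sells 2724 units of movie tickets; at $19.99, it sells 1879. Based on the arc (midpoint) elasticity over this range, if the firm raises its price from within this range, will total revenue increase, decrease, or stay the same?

decrease

Arc ε = (-845/2.99)(18.49/2301.5) ≈ -2.271.
|ε| = 2.27 > 1, so demand is elastic. A price rise therefore reduces total revenue.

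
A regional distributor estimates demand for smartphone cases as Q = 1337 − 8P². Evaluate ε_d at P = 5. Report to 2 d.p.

At P = 5, Q = 1137.
dQ/dP = −16P = -80.
ε = (dQ/dP)(P/Q) = (-80)(5/1137).

-0.35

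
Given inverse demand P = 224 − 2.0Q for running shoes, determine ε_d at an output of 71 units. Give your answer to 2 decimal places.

At Q = 71, P = 224 − 2.0(71) = 82.00.
dP/dQ = −2.0, so dQ/dP = 1/(−2.0) = -0.500.
ε = (dQ/dP)(P/Q) = (-0.500)(82.00/71).

-0.58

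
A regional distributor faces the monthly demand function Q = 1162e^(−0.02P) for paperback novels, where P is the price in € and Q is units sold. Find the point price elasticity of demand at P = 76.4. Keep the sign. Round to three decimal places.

-1.528

At P = 76.4, Q = 252.118.
dQ/dP = −0.02·1162e^(−0.02P) = −0.02Q = -5.042.
ε = (dQ/dP)(P/Q) = (-5.042)(76.4/252.118).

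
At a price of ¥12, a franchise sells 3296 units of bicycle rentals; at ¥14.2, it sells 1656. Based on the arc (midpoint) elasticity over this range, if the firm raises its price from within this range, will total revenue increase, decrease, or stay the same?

decrease

Arc ε = (-1640/2.2)(13.10/2476.0) ≈ -3.944.
|ε| = 3.94 > 1, so demand is elastic. A price rise therefore reduces total revenue.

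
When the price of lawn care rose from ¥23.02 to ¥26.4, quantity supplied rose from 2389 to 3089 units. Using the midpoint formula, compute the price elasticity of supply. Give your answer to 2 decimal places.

1.87

ΔQ = 3089 − 2389 = 700; ΔP = 26.4 − 23.02 = 3.38.
Midpoints: P̄ = 24.71, Q̄ = 2739.0.
ε_s = (ΔQ/ΔP)(P̄/Q̄) = (700/3.38)(24.71/2739.0).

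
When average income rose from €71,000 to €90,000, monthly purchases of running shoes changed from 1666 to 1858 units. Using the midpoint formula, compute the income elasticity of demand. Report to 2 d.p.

0.46

ΔQ = 192, ΔI = 19000. Midpoints: Ī = 80,500, Q̄ = 1762.0.
ε_I = (ΔQ/ΔI)(Ī/Q̄) = (192/19000)(80500/1762.0).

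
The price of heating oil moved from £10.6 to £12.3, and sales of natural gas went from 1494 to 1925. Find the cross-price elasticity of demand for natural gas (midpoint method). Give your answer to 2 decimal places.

1.70

ΔQ_x = 1925 − 1494 = 431; ΔP_y = 12.3 − 10.6 = 1.7.
Midpoints: P̄_y = 11.45, Q̄_x = 1709.5.
ε_xy = (ΔQ_x/ΔP_y)(P̄_y/Q̄_x) = (431/1.7)(11.45/1709.5).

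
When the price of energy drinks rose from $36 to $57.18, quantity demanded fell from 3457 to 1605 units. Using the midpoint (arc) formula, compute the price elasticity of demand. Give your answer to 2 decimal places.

-1.61

ΔQ = 1605 − 3457 = -1852; ΔP = 57.18 − 36 = 21.18.
Midpoints: P̄ = 46.59, Q̄ = 2531.0.
ε = (ΔQ/ΔP)(P̄/Q̄) = (-1852/21.18)(46.59/2531.0).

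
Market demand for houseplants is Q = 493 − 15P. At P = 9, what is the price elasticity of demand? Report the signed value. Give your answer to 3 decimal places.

-0.377

At P = 9, Q = 358.
dQ/dP = −15.
ε = (dQ/dP)(P/Q) = (-15)(9/358).
|ε| < 1, so demand is inelastic at this price.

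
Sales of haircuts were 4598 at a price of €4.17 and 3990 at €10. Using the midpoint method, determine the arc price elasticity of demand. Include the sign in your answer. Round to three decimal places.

-0.172

ΔQ = 3990 − 4598 = -608; ΔP = 10 − 4.17 = 5.83.
Midpoints: P̄ = 7.08, Q̄ = 4294.0.
ε = (ΔQ/ΔP)(P̄/Q̄) = (-608/5.83)(7.08/4294.0).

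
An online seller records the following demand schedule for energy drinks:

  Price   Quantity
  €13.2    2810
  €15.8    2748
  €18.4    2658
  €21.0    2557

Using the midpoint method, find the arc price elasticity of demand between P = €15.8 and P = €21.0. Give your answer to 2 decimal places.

At P = 15.8, Q = 2748; at P = 21.0, Q = 2557.
ΔQ = -191, ΔP = 5.2. Midpoints: P̄ = 18.40, Q̄ = 2652.5.
ε = (ΔQ/ΔP)(P̄/Q̄) = (-191/5.2)(18.40/2652.5).

-0.25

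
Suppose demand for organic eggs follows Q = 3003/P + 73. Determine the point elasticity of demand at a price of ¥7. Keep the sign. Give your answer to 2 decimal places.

At P = 7, Q = 502.
dQ/dP = −3003/P² = -61.286.
ε = (dQ/dP)(P/Q) = (-61.286)(7/502).

-0.85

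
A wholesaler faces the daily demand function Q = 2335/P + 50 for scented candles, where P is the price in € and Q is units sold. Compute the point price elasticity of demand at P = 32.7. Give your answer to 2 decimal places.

-0.59

At P = 32.7, Q = 121.407.
dQ/dP = −2335/P² = -2.184.
ε = (dQ/dP)(P/Q) = (-2.184)(32.7/121.407).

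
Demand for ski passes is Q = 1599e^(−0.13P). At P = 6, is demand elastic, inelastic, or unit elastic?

inelastic

Q = 732.991, dQ/dP = -95.289.
ε = (dQ/dP)(P/Q) ≈ -0.780.
|ε| = 0.78 < 1.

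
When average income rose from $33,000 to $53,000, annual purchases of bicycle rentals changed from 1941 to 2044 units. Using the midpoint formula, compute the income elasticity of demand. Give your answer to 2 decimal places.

ΔQ = 103, ΔI = 20000. Midpoints: Ī = 43,000, Q̄ = 1992.5.
ε_I = (ΔQ/ΔI)(Ī/Q̄) = (103/20000)(43000/1992.5).
ε_I > 0, so the good is normal.

0.11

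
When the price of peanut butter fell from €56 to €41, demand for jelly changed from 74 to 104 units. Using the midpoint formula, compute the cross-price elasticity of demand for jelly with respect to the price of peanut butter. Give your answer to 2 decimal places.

ΔQ_x = 104 − 74 = 30; ΔP_y = 41 − 56 = -15.
Midpoints: P̄_y = 48.50, Q̄_x = 89.0.
ε_xy = (ΔQ_x/ΔP_y)(P̄_y/Q̄_x) = (30/-15)(48.50/89.0).
ε_xy < 0, so the goods are complements.

-1.09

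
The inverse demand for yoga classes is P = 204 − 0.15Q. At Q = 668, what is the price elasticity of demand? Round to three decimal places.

At Q = 668, P = 204 − 0.15(668) = 103.80.
dP/dQ = −0.15, so dQ/dP = 1/(−0.15) = -6.667.
ε = (dQ/dP)(P/Q) = (-6.667)(103.80/668).

-1.036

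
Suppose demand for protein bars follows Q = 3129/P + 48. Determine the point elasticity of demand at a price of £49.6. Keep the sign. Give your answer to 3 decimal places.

-0.568

At P = 49.6, Q = 111.085.
dQ/dP = −3129/P² = -1.272.
ε = (dQ/dP)(P/Q) = (-1.272)(49.6/111.085).
|ε| < 1, so demand is inelastic at this price.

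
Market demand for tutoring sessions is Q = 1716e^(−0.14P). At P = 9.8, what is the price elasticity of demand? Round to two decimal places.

-1.37

At P = 9.8, Q = 435.176.
dQ/dP = −0.14·1716e^(−0.14P) = −0.14Q = -60.925.
ε = (dQ/dP)(P/Q) = (-60.925)(9.8/435.176).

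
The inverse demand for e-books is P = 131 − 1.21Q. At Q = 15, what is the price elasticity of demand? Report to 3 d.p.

At Q = 15, P = 131 − 1.21(15) = 112.85.
dP/dQ = −1.21, so dQ/dP = 1/(−1.21) = -0.826.
ε = (dQ/dP)(P/Q) = (-0.826)(112.85/15).

-6.218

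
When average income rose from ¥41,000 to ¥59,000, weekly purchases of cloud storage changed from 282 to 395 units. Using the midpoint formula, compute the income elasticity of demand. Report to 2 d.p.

0.93

ΔQ = 113, ΔI = 18000. Midpoints: Ī = 50,000, Q̄ = 338.5.
ε_I = (ΔQ/ΔI)(Ī/Q̄) = (113/18000)(50000/338.5).
ε_I > 0, so the good is normal.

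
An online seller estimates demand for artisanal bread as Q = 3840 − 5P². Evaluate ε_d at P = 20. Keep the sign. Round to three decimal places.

-2.174

At P = 20, Q = 1840.
dQ/dP = −10P = -200.
ε = (dQ/dP)(P/Q) = (-200)(20/1840).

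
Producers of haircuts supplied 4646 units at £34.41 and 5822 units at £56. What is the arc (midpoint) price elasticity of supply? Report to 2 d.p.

ΔQ = 5822 − 4646 = 1176; ΔP = 56 − 34.41 = 21.59.
Midpoints: P̄ = 45.20, Q̄ = 5234.0.
ε_s = (ΔQ/ΔP)(P̄/Q̄) = (1176/21.59)(45.20/5234.0).

0.47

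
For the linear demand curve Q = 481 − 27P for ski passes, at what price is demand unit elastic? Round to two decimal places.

8.91

For linear demand Q = a − bP, ε = −bP/(a − bP). |ε| = 1 when bP = a − bP, i.e. P = a/(2b).
P = 481/(2·27) = 481/54 = 8.9074.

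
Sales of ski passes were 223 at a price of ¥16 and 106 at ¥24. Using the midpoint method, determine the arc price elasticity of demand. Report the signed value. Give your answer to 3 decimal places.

-1.778

ΔQ = 106 − 223 = -117; ΔP = 24 − 16 = 8.
Midpoints: P̄ = 20.00, Q̄ = 164.5.
ε = (ΔQ/ΔP)(P̄/Q̄) = (-117/8)(20.00/164.5).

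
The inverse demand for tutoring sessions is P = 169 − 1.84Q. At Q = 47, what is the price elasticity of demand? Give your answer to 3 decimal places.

At Q = 47, P = 169 − 1.84(47) = 82.52.
dP/dQ = −1.84, so dQ/dP = 1/(−1.84) = -0.543.
ε = (dQ/dP)(P/Q) = (-0.543)(82.52/47).

-0.954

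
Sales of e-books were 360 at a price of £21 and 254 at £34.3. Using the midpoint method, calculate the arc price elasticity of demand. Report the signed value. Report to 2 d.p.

ΔQ = 254 − 360 = -106; ΔP = 34.3 − 21 = 13.3.
Midpoints: P̄ = 27.65, Q̄ = 307.0.
ε = (ΔQ/ΔP)(P̄/Q̄) = (-106/13.3)(27.65/307.0).

-0.72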